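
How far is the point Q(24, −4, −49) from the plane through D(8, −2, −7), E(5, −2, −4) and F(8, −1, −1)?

7√38/19

DE = (−3, 0, 3) and DF = (0, 1, 6), so a normal is n = DE × DF = (−3, 18, −3).
n = (−3, 18, −3); n·P − (-39) = 42; |n| = 3√38; distance = 42/(3√38) = 7√38/19.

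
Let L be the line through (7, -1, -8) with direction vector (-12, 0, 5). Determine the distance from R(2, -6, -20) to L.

Direction vector d = (-12, 0, 5).
AP = (-5, -5, -12), and AP × d = (-25, 169, -60).
|AP × d|² = 32786 and |d|² = 169, so the distance is √(32786/169) = √194.

√194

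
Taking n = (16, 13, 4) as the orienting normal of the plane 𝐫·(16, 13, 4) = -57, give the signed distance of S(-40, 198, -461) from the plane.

7

n·S − (-57) = 147.
|n| = 21, so the signed distance is 147/21 = 7.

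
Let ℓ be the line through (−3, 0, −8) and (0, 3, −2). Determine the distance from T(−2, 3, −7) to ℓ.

√5

A direction vector is d = (3, 3, 6).
AP = (1, 3, 1); AP·d = 18, |AP|² = 11, |d|² = 54.
distance² = |AP|² − (AP·d)²/|d|² = 11 − 324/54 = 5, so the distance is √5.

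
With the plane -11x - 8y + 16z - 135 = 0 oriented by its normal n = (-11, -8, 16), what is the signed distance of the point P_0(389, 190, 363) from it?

-6

n·P_0 − 135 = -126.
|n| = 21, so the signed distance is -126/21 = -6.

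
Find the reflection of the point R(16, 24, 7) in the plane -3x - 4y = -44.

(-8, -8, 7)

With n = (-3, -4, 0), the signed offset is (n·R − (-44))/|n|² = -100/25 = -4.
R' = R − 2t·n = (16, 24, 7) − (-8)·(-3, -4, 0) = (-8, -8, 7).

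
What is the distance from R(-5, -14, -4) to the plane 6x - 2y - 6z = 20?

1/√19

n = (6, -2, -6); n·P − 20 = 2; |n| = 2√19; distance = 2/(2√19) = √19/19.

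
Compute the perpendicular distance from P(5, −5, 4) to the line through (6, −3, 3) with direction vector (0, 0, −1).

√5

Direction vector d = (0, 0, −1).
AP = (−1, −2, 1); AP·d = -1, |AP|² = 6, |d|² = 1.
distance² = |AP|² − (AP·d)²/|d|² = 6 − 1/1 = 5, so the distance is √5.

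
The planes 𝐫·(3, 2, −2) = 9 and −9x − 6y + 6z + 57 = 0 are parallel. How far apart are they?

10√17/17

Divide the second equation by -3 to match normals: 3x + 2y − 2z = 19.
Both planes have normal n = (3, 2, −2), |n| = √17. Any point on the first plane is at distance |19 − 9|/|n| = 10/√17 = 10√17/17 from the second.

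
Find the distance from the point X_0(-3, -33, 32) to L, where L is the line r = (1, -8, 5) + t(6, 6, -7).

Direction vector d = (6, 6, -7).
AP = (-4, -25, 27), and AP × d = (13, 134, 126).
|AP × d|² = 34001 and |d|² = 121, so the distance is √(34001/121) = √281.

√281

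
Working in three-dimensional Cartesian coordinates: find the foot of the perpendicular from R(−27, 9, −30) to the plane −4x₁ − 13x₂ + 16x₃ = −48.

n = (−4, −13, 16), |n|² = 441, and n·R − (-48) = -441.
t = -441/441 = -1, so the foot is R − t·n = (−27, 9, −30) − (-1)·(−4, −13, 16) = (−31, −4, −14).

(-31, -4, -14)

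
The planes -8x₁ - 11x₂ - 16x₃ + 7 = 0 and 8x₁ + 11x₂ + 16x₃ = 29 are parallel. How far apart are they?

22/21

Divide the second equation by -1 to match normals: -8x₁ - 11x₂ - 16x₃ = -29.
With common normal n = (-8, -11, -16) (|n| = 21), the distance is |(-7) − (-29)|/|n| = 22/21.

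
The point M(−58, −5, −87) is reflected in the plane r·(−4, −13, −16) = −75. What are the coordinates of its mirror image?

n = (−4, −13, −16), |n|² = 441, n·M − (-75) = 1764, so t = 1764/441 = 4.
Foot F = M − 4·n = (−42, 47, −23); the reflection is 2F − M = (−26, 99, 41).

(-26, 99, 41)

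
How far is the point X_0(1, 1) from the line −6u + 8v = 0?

The normal to the line is n = (−6, 8) with |n| = 10.
|n·X_0 − 0| = |2 − 0| = 2, so the distance is 2/10 = 1/5.

1/5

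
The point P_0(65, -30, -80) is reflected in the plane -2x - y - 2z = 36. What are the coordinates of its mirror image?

(227/3, -74/3, -208/3)

With n = (-2, -1, -2), the signed offset is (n·P_0 − 36)/|n|² = 24/9 = 8/3.
P_0' = P_0 − 2t·n = (65, -30, -80) − (16/3)·(-2, -1, -2) = (227/3, -74/3, -208/3).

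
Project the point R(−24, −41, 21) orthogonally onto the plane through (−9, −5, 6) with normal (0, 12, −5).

The perpendicular from R has direction n = (0, 12, −5): r = (−24, −41, 21) + λ(0, 12, −5).
Substitute into the plane: n·(R + λn) = -90 gives -597 + 169λ = -90, so λ = 3.
Foot = (−24, −41, 21) + 3·(0, 12, −5) = (−24, −5, 6).

(-24, -5, 6)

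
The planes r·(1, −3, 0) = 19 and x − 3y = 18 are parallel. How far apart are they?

Both planes have normal n = (1, −3, 0), |n| = √10. Any point on the first plane is at distance |18 − 19|/|n| = 1/√10 = √10/10 from the second.

√10/10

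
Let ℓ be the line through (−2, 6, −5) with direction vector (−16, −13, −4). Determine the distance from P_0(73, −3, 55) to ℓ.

Direction vector d = (−16, −13, −4).
AP = (75, −9, 60); AP·d = -1323, |AP|² = 9306, |d|² = 441.
distance² = |AP|² − (AP·d)²/|d|² = 9306 − 1750329/441 = 5337, so the distance is 3√593.

3√593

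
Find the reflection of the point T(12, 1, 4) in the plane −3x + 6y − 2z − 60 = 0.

(0, 25, -4)

With n = (−3, 6, −2), the signed offset is (n·T − 60)/|n|² = -98/49 = -2.
T' = T − 2t·n = (12, 1, 4) − (-4)·(−3, 6, −2) = (0, 25, −4).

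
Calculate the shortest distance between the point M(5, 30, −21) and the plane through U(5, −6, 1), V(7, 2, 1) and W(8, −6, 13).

UV = (2, 8, 0) and UW = (3, 0, 12), so a normal is n = UV × UW = (96, −24, −24).
Then n·(5, 30, −21) − 600 = −336.
|n| = √(9216 + 576 + 576) = 72√2, so the distance is |-336|/(72√2) = 7√2/3.

7√2/3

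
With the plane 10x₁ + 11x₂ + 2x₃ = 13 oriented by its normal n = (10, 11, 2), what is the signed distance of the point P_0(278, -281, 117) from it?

n·P_0 − 13 = -90.
|n| = 15, so the signed distance is -90/15 = -6.

-6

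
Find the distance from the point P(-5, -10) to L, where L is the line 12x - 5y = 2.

12/13

The normal to the line is n = (12, -5) with |n| = 13.
|n·P − 2| = |-10 − 2| = 12, so the distance is 12/13.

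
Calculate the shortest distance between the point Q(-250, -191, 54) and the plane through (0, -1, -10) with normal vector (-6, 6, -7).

The plane has equation n·(r − (0, -1, -10)) = 0, i.e. n·r = 64.
n = (-6, 6, -7); n·P − 64 = -88; |n| = 11; distance = 88/11 = 8.

8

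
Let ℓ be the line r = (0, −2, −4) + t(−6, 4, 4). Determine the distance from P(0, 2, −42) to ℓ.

6√33

Direction vector d = (−6, 4, 4).
AP = (0, 4, −38); AP·d = -136, |AP|² = 1460, |d|² = 68.
distance² = |AP|² − (AP·d)²/|d|² = 1460 − 18496/68 = 1188, so the distance is 6√33.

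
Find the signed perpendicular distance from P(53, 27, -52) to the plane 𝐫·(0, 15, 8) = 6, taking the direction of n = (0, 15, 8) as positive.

-1

n·P − 6 = -17.
|n| = 17, so the signed distance is -17/17 = -1.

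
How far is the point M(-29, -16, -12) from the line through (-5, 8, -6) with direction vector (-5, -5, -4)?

Direction vector d = (-5, -5, -4).
AP = (-24, -24, -6), and AP × d = (66, -66, 0).
|AP × d|² = 8712 and |d|² = 66, so the distance is √(8712/66) = √132 = 2√33.

2√33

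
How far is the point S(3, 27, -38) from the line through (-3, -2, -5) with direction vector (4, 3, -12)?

Direction vector d = (4, 3, -12).
AP = (6, 29, -33), and AP × d = (-249, -60, -98).
|AP × d|² = 75205 and |d|² = 169, so the distance is √(75205/169) = √445.

√445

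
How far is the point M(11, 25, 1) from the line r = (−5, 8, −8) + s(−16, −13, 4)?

Direction vector d = (−16, −13, 4).
AP = (16, 17, 9), and AP × d = (185, −208, 64).
|AP × d|² = 81585 and |d|² = 441, so the distance is √(81585/441) = √185.

√185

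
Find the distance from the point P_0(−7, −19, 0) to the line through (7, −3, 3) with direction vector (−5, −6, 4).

3√17

Direction vector d = (−5, −6, 4).
AP = (−14, −16, −3), and AP × d = (−82, 71, 4).
|AP × d|² = 11781 and |d|² = 77, so the distance is √(11781/77) = √153 = 3√17.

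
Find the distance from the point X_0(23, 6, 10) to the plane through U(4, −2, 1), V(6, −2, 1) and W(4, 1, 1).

UV = (2, 0, 0) and UW = (0, 3, 0), so a normal is n = UV × UW = (0, 0, 6).
Then n·(23, 6, 10) − 6 = 54.
|n| = √(0 + 0 + 36) = 6, so the distance is |54|/6 = 9.

9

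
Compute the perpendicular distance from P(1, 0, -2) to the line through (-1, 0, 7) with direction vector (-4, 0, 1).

2√17

Direction vector d = (-4, 0, 1).
AP = (2, 0, -9), and AP × d = (0, 34, 0).
|AP × d|² = 1156 and |d|² = 17, so the distance is √(1156/17) = √68 = 2√17.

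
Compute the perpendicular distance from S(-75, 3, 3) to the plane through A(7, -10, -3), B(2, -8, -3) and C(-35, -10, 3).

1

AB = (-5, 2, 0) and AC = (-42, 0, 6), so a normal is n = AB × AC = (12, 30, 84).
n = (12, 30, 84); n·P − (-468) = -90; |n| = 90; distance = 90/90 = 1.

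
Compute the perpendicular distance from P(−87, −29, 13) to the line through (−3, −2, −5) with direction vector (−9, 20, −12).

Direction vector d = (−9, 20, −12).
AP = (−84, −27, 18); AP·d = 0, |AP|² = 8109, |d|² = 625.
distance² = |AP|² − (AP·d)²/|d|² = 8109 − 0/625 = 8109, so the distance is 3√901.

3√901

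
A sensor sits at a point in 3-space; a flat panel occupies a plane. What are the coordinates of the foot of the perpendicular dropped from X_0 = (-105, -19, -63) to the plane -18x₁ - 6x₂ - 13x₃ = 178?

The perpendicular from X_0 has direction n = (-18, -6, -13): r = (-105, -19, -63) + λ(-18, -6, -13).
Substitute into the plane: n·(X_0 + λn) = 178 gives 2823 + 529λ = 178, so λ = -5.
Foot = (-105, -19, -63) + (-5)·(-18, -6, -13) = (-15, 11, 2).

(-15, 11, 2)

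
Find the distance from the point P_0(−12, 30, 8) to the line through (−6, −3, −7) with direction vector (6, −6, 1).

3√77

Direction vector d = (6, −6, 1).
AP = (−6, 33, 15); AP·d = -219, |AP|² = 1350, |d|² = 73.
distance² = |AP|² − (AP·d)²/|d|² = 1350 − 47961/73 = 693, so the distance is 3√77.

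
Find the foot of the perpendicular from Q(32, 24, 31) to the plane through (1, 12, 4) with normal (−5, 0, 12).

(37, 24, 19)

The perpendicular from Q has direction n = (−5, 0, 12): r = (32, 24, 31) + t(−5, 0, 12).
Substitute into the plane: n·(Q + tn) = 43 gives 212 + 169t = 43, so t = -1.
Foot = (32, 24, 31) + (-1)·(−5, 0, 12) = (37, 24, 19).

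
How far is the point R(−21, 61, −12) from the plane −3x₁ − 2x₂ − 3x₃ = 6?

29√22/22

Normal vector n = (−3, −2, −3), and n·(−21, 61, −12) − 6 = −29.
|n| = √(9 + 4 + 9) = √22, so the distance is |-29|/√22 = 29√22/22.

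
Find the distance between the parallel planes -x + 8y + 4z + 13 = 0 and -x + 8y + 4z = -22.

1

With common normal n = (-1, 8, 4) (|n| = 9), the distance is |(-13) − (-22)|/|n| = 9/9 = 1.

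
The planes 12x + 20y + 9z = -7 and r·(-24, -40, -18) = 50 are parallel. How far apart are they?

18/25

Divide the second equation by -2 to match normals: 12x + 20y + 9z = -25.
Both planes have normal n = (12, 20, 9), |n| = 25. Any point on the first plane is at distance |(-25) − (-7)|/|n| = 18/25 from the second.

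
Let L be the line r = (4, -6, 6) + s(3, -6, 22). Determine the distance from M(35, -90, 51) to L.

Direction vector d = (3, -6, 22).
AP = (31, -84, 45), and AP × d = (-1578, -547, 66).
|AP × d|² = 2793649 and |d|² = 529, so the distance is √(2793649/529) = √5281.

√5281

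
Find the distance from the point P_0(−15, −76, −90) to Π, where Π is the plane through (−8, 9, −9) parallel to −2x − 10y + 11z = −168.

9/5

Parallel planes share the normal n = (−2, −10, 11); since (−8, 9, −9) lies on the plane, its equation is −2x − 10y + 11z = -173.
d = |(-2)·(-15) + (-10)·(-76) + 11·(-90) − (-173)| / √(4 + 100 + 121) = |-27| / 15 = 9/5.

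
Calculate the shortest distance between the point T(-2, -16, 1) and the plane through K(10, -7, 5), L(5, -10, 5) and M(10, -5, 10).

KL = (-5, -3, 0) and KM = (0, 2, 5), so a normal is n = KL × KM = (-15, 25, -10).
Then n·(-2, -16, 1) - (-375) = -5.
|n| = √(225 + 625 + 100) = 5√38, so the distance is |-5|/(5√38) = 1/√38.

1/√38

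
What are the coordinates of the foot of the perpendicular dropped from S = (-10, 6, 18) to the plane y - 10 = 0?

(-10, 10, 18)

The perpendicular from S has direction n = (0, 1, 0): r = (-10, 6, 18) + λ(0, 1, 0).
Substitute into the plane: n·(S + λn) = 10 gives 6 + 1λ = 10, so λ = 4.
Foot = (-10, 6, 18) + 4·(0, 1, 0) = (-10, 10, 18).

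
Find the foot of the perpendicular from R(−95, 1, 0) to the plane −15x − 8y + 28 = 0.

The perpendicular from R has direction n = (−15, −8, 0): r = (−95, 1, 0) + μ(−15, −8, 0).
Substitute into the plane: n·(R + μn) = -28 gives 1417 + 289μ = -28, so μ = -5.
Foot = (−95, 1, 0) + (-5)·(−15, −8, 0) = (−20, 41, 0).

(-20, 41, 0)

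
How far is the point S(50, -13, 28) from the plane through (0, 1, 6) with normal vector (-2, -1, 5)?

The plane has equation n·(r − (0, 1, 6)) = 0, i.e. n·r = 29.
Then n·(50, -13, 28) - 29 = 24.
|n| = √(4 + 1 + 25) = √30, so the distance is |24|/√30 = 4√30/5.

24/√30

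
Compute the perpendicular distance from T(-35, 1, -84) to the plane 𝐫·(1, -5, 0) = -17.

n = (1, -5, 0); n·P − (-17) = -23; |n| = √26; distance = 23/√26.

23/√26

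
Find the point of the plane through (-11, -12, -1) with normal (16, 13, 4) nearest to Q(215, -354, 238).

(1473/7, -2504/7, 1658/7)

n = (16, 13, 4), |n|² = 441, and n·Q − (-336) = 126.
t = 126/441 = 2/7, so the foot is Q − t·n = (215, -354, 238) − (2/7)·(16, 13, 4) = (1473/7, -2504/7, 1658/7).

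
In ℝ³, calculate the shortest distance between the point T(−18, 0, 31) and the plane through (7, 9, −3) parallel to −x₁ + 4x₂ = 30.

Parallel planes share the normal n = (−1, 4, 0); since (7, 9, −3) lies on the plane, its equation is −x₁ + 4x₂ = 29.
n = (−1, 4, 0); n·P − 29 = -11; |n| = √17; distance = 11/√17.

11/√17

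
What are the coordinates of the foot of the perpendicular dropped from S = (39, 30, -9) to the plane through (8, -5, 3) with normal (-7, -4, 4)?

n = (-7, -4, 4), |n|² = 81, and n·S − (-24) = -405.
t = -405/81 = -5, so the foot is S − t·n = (39, 30, -9) − (-5)·(-7, -4, 4) = (4, 10, 11).

(4, 10, 11)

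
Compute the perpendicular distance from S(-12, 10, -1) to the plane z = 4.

5

d = |1·(-1) − 4| / √(0 + 0 + 1) = |-5| / 1 = 5.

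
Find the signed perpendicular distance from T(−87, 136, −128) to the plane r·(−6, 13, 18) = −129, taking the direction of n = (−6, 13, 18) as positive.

n·T − (-129) = 115.
|n| = 23, so the signed distance is 115/23 = 5.

5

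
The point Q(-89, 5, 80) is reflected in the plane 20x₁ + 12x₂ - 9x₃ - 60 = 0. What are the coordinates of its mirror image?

(71, 101, 8)

n = (20, 12, -9), |n|² = 625, n·Q − 60 = -2500, so t = -2500/625 = -4.
Foot F = Q − (-4)·n = (-9, 53, 44); the reflection is 2F − Q = (71, 101, 8).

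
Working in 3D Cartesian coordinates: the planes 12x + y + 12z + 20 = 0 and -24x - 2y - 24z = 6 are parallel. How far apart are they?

1

Divide the second equation by -2 to match normals: 12x + y + 12z = -3.
Both planes have normal n = (12, 1, 12), |n| = 17. Any point on the first plane is at distance |(-3) − (-20)|/|n| = 17/17 = 1 from the second.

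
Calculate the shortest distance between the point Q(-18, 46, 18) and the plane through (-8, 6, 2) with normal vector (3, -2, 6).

The plane has equation n·(r − (-8, 6, 2)) = 0, i.e. n·r = -24.
Then n·(-18, 46, 18) - (-24) = -14.
|n| = √(9 + 4 + 36) = 7, so the distance is |-14|/7 = 2.

2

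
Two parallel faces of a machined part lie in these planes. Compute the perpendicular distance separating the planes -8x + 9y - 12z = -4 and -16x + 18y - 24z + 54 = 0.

Divide the second equation by 2 to match normals: -8x + 9y - 12z = -27.
Both planes have normal n = (-8, 9, -12), |n| = 17. Any point on the first plane is at distance |(-27) − (-4)|/|n| = 23/17 from the second.

23/17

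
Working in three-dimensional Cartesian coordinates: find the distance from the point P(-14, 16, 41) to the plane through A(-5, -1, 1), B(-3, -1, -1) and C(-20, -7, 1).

23√33/33

AB = (2, 0, -2) and AC = (-15, -6, 0), so a normal is n = AB × AC = (-12, 30, -12).
Then n·(-14, 16, 41) - 18 = 138.
|n| = √(144 + 900 + 144) = 6√33, so the distance is |138|/(6√33) = 23/√33.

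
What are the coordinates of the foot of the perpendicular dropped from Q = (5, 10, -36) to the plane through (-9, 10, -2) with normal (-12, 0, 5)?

(-19, 10, -26)

n = (-12, 0, 5), |n|² = 169, and n·Q − 98 = -338.
t = -338/169 = -2, so the foot is Q − t·n = (5, 10, -36) − (-2)·(-12, 0, 5) = (-19, 10, -26).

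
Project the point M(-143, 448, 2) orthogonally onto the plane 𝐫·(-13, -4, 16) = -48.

(-416/3, 1348/3, -10/3)

n = (-13, -4, 16), |n|² = 441, and n·M − (-48) = 147.
t = 147/441 = 1/3, so the foot is M − t·n = (-143, 448, 2) − (1/3)·(-13, -4, 16) = (-416/3, 1348/3, -10/3).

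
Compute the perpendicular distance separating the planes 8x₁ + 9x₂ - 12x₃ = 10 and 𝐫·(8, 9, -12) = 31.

21/17

With common normal n = (8, 9, -12) (|n| = 17), the distance is |10 − 31|/|n| = 21/17.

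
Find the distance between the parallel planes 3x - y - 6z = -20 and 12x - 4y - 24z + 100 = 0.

5/√46

Divide the second equation by 4 to match normals: 3x - y - 6z = -25.
Both planes have normal n = (3, -1, -6), |n| = √46. Any point on the first plane is at distance |(-25) − (-20)|/|n| = 5/√46 from the second.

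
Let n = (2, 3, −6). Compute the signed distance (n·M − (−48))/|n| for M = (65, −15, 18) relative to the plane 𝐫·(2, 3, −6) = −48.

n·M − (-48) = 25.
|n| = 7, so the signed distance is 25/7.

25/7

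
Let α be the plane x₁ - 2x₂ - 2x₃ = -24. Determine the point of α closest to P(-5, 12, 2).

(-4, 10, 0)

The perpendicular from P has direction n = (1, -2, -2): r = (-5, 12, 2) + t(1, -2, -2).
Substitute into the plane: n·(P + tn) = -24 gives -33 + 9t = -24, so t = 1.
Foot = (-5, 12, 2) + 1·(1, -2, -2) = (-4, 10, 0).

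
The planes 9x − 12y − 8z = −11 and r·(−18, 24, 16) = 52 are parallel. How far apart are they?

15/17

Divide the second equation by -2 to match normals: 9x − 12y − 8z = -26.
With common normal n = (9, −12, −8) (|n| = 17), the distance is |(-11) − (-26)|/|n| = 15/17.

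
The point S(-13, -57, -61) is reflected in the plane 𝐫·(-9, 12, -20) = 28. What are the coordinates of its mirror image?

(5, -81, -21)

With n = (-9, 12, -20), the signed offset is (n·S − 28)/|n|² = 625/625 = 1.
S' = S − 2t·n = (-13, -57, -61) − 2·(-9, 12, -20) = (5, -81, -21).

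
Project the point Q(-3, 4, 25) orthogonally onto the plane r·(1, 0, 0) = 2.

(2, 4, 25)

The perpendicular from Q has direction n = (1, 0, 0): r = (-3, 4, 25) + λ(1, 0, 0).
Substitute into the plane: n·(Q + λn) = 2 gives -3 + 1λ = 2, so λ = 5.
Foot = (-3, 4, 25) + 5·(1, 0, 0) = (2, 4, 25).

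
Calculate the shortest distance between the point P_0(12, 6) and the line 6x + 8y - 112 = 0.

4/5

d = |6·12 + 8·6 − 112| / √(36 + 64) = |8|/10 = 4/5.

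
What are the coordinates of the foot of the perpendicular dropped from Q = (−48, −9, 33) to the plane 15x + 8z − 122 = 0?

n = (15, 0, 8), |n|² = 289, and n·Q − 122 = -578.
t = -578/289 = -2, so the foot is Q − t·n = (−48, −9, 33) − (-2)·(15, 0, 8) = (−18, −9, 49).

(-18, -9, 49)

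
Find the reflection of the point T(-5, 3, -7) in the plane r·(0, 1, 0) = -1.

n = (0, 1, 0), |n|² = 1, n·T − (-1) = 4, so t = 4/1 = 4.
Foot F = T − 4·n = (-5, -1, -7); the reflection is 2F − T = (-5, -5, -7).

(-5, -5, -7)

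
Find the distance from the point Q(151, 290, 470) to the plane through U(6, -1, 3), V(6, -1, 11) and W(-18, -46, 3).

UV = (0, 0, 8) and UW = (-24, -45, 0), so a normal is n = UV × UW = (360, -192, 0).
Then n·(151, 290, 470) - 2352 = -3672.
|n| = √(129600 + 36864 + 0) = 408, so the distance is |-3672|/408 = 9.

9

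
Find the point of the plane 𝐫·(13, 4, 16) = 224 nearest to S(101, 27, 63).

(36, 7, -17)

n = (13, 4, 16), |n|² = 441, and n·S − 224 = 2205.
t = 2205/441 = 5, so the foot is S − t·n = (101, 27, 63) − 5·(13, 4, 16) = (36, 7, −17).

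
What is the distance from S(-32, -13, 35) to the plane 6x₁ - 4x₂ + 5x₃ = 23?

12√77/77

Normal vector n = (6, -4, 5), and n·(-32, -13, 35) - 23 = 12.
|n| = √(36 + 16 + 25) = √77, so the distance is |12|/√77 = 12/√77.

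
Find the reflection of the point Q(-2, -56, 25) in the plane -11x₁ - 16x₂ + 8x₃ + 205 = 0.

(64, 40, -23)

With n = (-11, -16, 8), the signed offset is (n·Q − (-205))/|n|² = 1323/441 = 3.
Q' = Q − 2t·n = (-2, -56, 25) − 6·(-11, -16, 8) = (64, 40, -23).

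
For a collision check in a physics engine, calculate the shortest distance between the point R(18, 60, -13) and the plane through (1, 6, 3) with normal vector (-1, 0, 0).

The plane has equation n·(r − (1, 6, 3)) = 0, i.e. n·r = -1.
n = (-1, 0, 0); n·P − (-1) = -17; |n| = 1; distance = 17/1 = 17.

17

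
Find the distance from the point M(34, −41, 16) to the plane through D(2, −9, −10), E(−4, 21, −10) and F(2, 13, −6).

2

DE = (−6, 30, 0) and DF = (0, 22, 4), so a normal is n = DE × DF = (120, 24, −132).
n = (120, 24, −132); n·P − 1344 = -360; |n| = 180; distance = 360/180 = 2.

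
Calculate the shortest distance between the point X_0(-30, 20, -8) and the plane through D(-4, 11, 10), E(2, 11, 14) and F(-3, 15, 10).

DE = (6, 0, 4) and DF = (1, 4, 0), so a normal is n = DE × DF = (-16, 4, 24).
n = (-16, 4, 24); n·P − 348 = 20; |n| = 4√53; distance = 20/(4√53) = 5/√53.

5/√53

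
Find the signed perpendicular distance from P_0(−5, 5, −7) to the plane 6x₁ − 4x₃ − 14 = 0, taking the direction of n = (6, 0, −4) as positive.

n·P_0 − 14 = -16.
|n| = 2√13, so the signed distance is -8√13/13.

-8√13/13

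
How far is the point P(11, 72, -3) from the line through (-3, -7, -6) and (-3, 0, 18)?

√5821

A direction vector is d = (0, 7, 24).
AP = (14, 79, 3); AP·d = 625, |AP|² = 6446, |d|² = 625.
distance² = |AP|² − (AP·d)²/|d|² = 6446 − 390625/625 = 5821, so the distance is √5821.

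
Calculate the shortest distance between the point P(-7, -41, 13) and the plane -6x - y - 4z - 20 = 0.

Normal vector n = (-6, -1, -4), and n·(-7, -41, 13) - 20 = 11.
|n| = √(36 + 1 + 16) = √53, so the distance is |11|/√53 = 11/√53.

11√53/53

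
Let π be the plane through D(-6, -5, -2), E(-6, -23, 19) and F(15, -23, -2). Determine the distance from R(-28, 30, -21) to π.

DE = (0, -18, 21) and DF = (21, -18, 0), so a normal is n = DE × DF = (378, 441, 378).
Then n·(-28, 30, -21) - (-5229) = -63.
|n| = √(142884 + 194481 + 142884) = 693, so the distance is |-63|/693 = 1/11.

1/11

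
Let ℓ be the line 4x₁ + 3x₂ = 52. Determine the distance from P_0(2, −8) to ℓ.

d = |4·2 + 3·(-8) − 52| / √(16 + 9) = |-68|/5 = 68/5.

68/5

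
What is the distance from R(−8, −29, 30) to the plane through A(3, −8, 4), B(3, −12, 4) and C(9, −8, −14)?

AB = (0, −4, 0) and AC = (6, 0, −18), so a normal is n = AB × AC = (72, 0, 24).
d = |72·(-8) + 24·30 − 312| / √(5184 + 0 + 576) = |-168| / (24√10) = 7/√10.

7/√10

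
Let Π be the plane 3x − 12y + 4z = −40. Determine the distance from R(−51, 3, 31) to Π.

Normal vector n = (3, −12, 4), and n·(−51, 3, 31) − (−40) = −25.
|n| = √(9 + 144 + 16) = 13, so the distance is |-25|/13 = 25/13.

25/13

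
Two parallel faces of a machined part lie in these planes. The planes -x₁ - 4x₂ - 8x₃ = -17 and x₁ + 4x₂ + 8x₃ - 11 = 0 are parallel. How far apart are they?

2/3

Divide the second equation by -1 to match normals: -x₁ - 4x₂ - 8x₃ = -11.
With common normal n = (-1, -4, -8) (|n| = 9), the distance is |(-17) − (-11)|/|n| = 6/9 = 2/3.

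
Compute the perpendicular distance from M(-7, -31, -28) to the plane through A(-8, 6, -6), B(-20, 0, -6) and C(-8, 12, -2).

9/√14

AB = (-12, -6, 0) and AC = (0, 6, 4), so a normal is n = AB × AC = (-24, 48, -72).
Then n·(-7, -31, -28) - 912 = -216.
|n| = √(576 + 2304 + 5184) = 24√14, so the distance is |-216|/(24√14) = 9√14/14.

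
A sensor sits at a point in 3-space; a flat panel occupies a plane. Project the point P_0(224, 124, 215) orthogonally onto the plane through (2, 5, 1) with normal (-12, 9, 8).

(3892/17, 2045/17, 3599/17)

The perpendicular from P_0 has direction n = (-12, 9, 8): r = (224, 124, 215) + μ(-12, 9, 8).
Substitute into the plane: n·(P_0 + μn) = 29 gives 148 + 289μ = 29, so μ = -7/17.
Foot = (224, 124, 215) + (-7/17)·(-12, 9, 8) = (3892/17, 2045/17, 3599/17).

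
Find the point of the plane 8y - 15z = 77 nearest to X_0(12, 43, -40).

The perpendicular from X_0 has direction n = (0, 8, -15): r = (12, 43, -40) + λ(0, 8, -15).
Substitute into the plane: n·(X_0 + λn) = 77 gives 944 + 289λ = 77, so λ = -3.
Foot = (12, 43, -40) + (-3)·(0, 8, -15) = (12, 19, 5).

(12, 19, 5)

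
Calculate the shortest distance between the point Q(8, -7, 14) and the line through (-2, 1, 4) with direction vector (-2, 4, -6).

Direction vector d = (-2, 4, -6).
AP = (10, -8, 10), and AP × d = (8, 40, 24).
|AP × d|² = 2240 and |d|² = 56, so the distance is √(2240/56) = √40 = 2√10.

2√10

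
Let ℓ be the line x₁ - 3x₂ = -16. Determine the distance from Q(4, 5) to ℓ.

The normal to the line is n = (1, -3) with |n| = √10.
|n·Q − (-16)| = |-11 − (-16)| = 5, so the distance is 5/√10 = √10/2.

√10/2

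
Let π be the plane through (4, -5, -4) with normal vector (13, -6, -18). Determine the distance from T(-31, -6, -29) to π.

The plane has equation n·(r − (4, -5, -4)) = 0, i.e. n·r = 154.
Then n·(-31, -6, -29) - 154 = 1.
|n| = √(169 + 36 + 324) = 23, so the distance is |1|/23 = 1/23.

1/23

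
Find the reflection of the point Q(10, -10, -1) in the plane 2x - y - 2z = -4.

n = (2, -1, -2), |n|² = 9, n·Q − (-4) = 36, so t = 36/9 = 4.
Foot F = Q − 4·n = (2, -6, 7); the reflection is 2F − Q = (-6, -2, 15).

(-6, -2, 15)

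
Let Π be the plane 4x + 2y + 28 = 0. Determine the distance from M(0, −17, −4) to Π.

3√5/5

Normal vector n = (4, 2, 0), and n·(0, −17, −4) − (−28) = −6.
|n| = √(16 + 4 + 0) = 2√5, so the distance is |-6|/(2√5) = 3√5/5.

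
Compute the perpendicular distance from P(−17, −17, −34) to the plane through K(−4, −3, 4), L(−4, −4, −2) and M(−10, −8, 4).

19√62/62

KL = (0, −1, −6) and KM = (−6, −5, 0), so a normal is n = KL × KM = (−30, 36, −6).
Then n·(−17, −17, −34) − (−12) = 114.
|n| = √(900 + 1296 + 36) = 6√62, so the distance is |114|/(6√62) = 19/√62.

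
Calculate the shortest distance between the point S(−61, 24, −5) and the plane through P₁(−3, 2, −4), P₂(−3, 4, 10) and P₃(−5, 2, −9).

P₁P₂ = (0, 2, 14) and P₁P₃ = (−2, 0, −5), so a normal is n = P₁P₂ × P₁P₃ = (−10, −28, 4).
d = |(-10)·(-61) + (-28)·24 + 4·(-5) − (-42)| / √(100 + 784 + 16) = |-40| / 30 = 4/3.

4/3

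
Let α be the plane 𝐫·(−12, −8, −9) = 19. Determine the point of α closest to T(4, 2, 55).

n = (−12, −8, −9), |n|² = 289, and n·T − 19 = -578.
t = -578/289 = -2, so the foot is T − t·n = (4, 2, 55) − (-2)·(−12, −8, −9) = (−20, −14, 37).

(-20, -14, 37)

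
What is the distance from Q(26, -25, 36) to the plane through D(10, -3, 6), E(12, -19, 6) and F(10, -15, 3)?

14/9

DE = (2, -16, 0) and DF = (0, -12, -3), so a normal is n = DE × DF = (48, 6, -24).
Then n·(26, -25, 36) - 318 = -84.
|n| = √(2304 + 36 + 576) = 54, so the distance is |-84|/54 = 14/9.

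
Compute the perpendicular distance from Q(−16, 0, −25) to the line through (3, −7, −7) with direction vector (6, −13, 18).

Direction vector d = (6, −13, 18).
AP = (−19, 7, −18); AP·d = -529, |AP|² = 734, |d|² = 529.
distance² = |AP|² − (AP·d)²/|d|² = 734 − 279841/529 = 205, so the distance is √205.

√205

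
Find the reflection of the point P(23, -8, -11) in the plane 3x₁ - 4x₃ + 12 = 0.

n = (3, 0, -4), |n|² = 25, n·P − (-12) = 125, so t = 125/25 = 5.
Foot F = P − 5·n = (8, -8, 9); the reflection is 2F − P = (-7, -8, 29).

(-7, -8, 29)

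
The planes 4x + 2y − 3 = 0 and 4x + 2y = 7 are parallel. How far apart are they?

2/√5

Both planes have normal n = (4, 2, 0), |n| = 2√5. Any point on the first plane is at distance |7 − 3|/|n| = 4/(2√5) = 2√5/5 from the second.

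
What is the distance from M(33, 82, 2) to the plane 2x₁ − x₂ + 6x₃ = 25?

n = (2, −1, 6); n·P − 25 = -29; |n| = √41; distance = 29/√41 = 29√41/41.

29√41/41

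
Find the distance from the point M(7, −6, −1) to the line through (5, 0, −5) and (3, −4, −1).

2√5

A direction vector is d = (−2, −4, 4).
AP = (2, −6, 4); AP·d = 36, |AP|² = 56, |d|² = 36.
distance² = |AP|² − (AP·d)²/|d|² = 56 − 1296/36 = 20, so the distance is 2√5.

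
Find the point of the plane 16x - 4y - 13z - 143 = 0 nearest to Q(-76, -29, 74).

(4, -49, 9)

n = (16, -4, -13), |n|² = 441, and n·Q − 143 = -2205.
t = -2205/441 = -5, so the foot is Q − t·n = (-76, -29, 74) − (-5)·(16, -4, -13) = (4, -49, 9).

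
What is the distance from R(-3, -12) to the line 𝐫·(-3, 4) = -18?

d = |(-3)·(-3) + 4·(-12) − (-18)| / √(9 + 16) = |-21|/5 = 21/5.

21/5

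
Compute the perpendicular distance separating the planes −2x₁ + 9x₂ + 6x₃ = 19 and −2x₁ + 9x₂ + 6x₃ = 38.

Both planes have normal n = (−2, 9, 6), |n| = 11. Any point on the first plane is at distance |38 − 19|/|n| = 19/11 from the second.

19/11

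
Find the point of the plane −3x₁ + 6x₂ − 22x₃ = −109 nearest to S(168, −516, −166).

n = (−3, 6, −22), |n|² = 529, and n·S − (-109) = 161.
t = 161/529 = 7/23, so the foot is S − t·n = (168, −516, −166) − (7/23)·(−3, 6, −22) = (3885/23, −11910/23, −3664/23).

(3885/23, -11910/23, -3664/23)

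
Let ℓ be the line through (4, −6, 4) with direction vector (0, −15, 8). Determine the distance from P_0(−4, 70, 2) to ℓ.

2√305

Direction vector d = (0, −15, 8).
AP = (−8, 76, −2), and AP × d = (578, 64, 120).
|AP × d|² = 352580 and |d|² = 289, so the distance is √(352580/289) = √1220 = 2√305.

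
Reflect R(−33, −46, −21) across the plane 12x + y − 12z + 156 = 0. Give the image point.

n = (12, 1, −12), |n|² = 289, n·R − (-156) = -34, so t = -34/289 = -2/17.
Foot F = R − (-2/17)·n = (−537/17, −780/17, −381/17); the reflection is 2F − R = (−513/17, −778/17, −405/17).

(-513/17, -778/17, -405/17)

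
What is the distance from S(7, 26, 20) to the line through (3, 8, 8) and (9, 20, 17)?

A direction vector is d = (6, 12, 9).
AP = (4, 18, 12); AP·d = 348, |AP|² = 484, |d|² = 261.
distance² = |AP|² − (AP·d)²/|d|² = 484 − 121104/261 = 20, so the distance is 2√5.

2√5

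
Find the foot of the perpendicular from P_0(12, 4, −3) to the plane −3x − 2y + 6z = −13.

(9, 2, 3)

The perpendicular from P_0 has direction n = (−3, −2, 6): r = (12, 4, −3) + t(−3, −2, 6).
Substitute into the plane: n·(P_0 + tn) = -13 gives -62 + 49t = -13, so t = 1.
Foot = (12, 4, −3) + 1·(−3, −2, 6) = (9, 2, 3).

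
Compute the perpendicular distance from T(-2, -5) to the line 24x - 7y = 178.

d = |24·(-2) + (-7)·(-5) − 178| / √(576 + 49) = |-191|/25 = 191/25.

191/25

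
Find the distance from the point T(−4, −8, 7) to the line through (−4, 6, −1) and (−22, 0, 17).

2√46

A direction vector is d = (−18, −6, 18).
AP = (0, −14, 8), and AP × d = (−204, −144, −252).
|AP × d|² = 125856 and |d|² = 684, so the distance is √(125856/684) = √184 = 2√46.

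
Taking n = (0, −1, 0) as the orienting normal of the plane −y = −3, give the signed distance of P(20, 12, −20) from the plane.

-9

n·P − (-3) = -9.
|n| = 1, so the signed distance is -9/1 = -9.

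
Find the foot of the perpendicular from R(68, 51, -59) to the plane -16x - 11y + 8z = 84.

The perpendicular from R has direction n = (-16, -11, 8): r = (68, 51, -59) + λ(-16, -11, 8).
Substitute into the plane: n·(R + λn) = 84 gives -2121 + 441λ = 84, so λ = 5.
Foot = (68, 51, -59) + 5·(-16, -11, 8) = (-12, -4, -19).

(-12, -4, -19)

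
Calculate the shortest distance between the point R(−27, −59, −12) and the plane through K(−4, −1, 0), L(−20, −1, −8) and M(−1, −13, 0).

KL = (−16, 0, −8) and KM = (3, −12, 0), so a normal is n = KL × KM = (−96, −24, 192).
Then n·(−27, −59, −12) − 408 = 1296.
|n| = √(9216 + 576 + 36864) = 216, so the distance is |1296|/216 = 6.

6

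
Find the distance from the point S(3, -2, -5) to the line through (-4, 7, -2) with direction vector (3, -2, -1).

Direction vector d = (3, -2, -1).
AP = (7, -9, -3); AP·d = 42, |AP|² = 139, |d|² = 14.
distance² = |AP|² − (AP·d)²/|d|² = 139 − 1764/14 = 13, so the distance is √13.

√13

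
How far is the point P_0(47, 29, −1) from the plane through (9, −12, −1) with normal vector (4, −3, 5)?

29√2/10

The plane has equation n·(r − (9, −12, −1)) = 0, i.e. n·r = 67.
d = |4·47 + (-3)·29 + 5·(-1) − 67| / √(16 + 9 + 25) = |29| / (5√2) = 29/(5√2).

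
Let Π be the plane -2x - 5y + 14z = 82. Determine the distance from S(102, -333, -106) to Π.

n = (-2, -5, 14); n·P − 82 = -105; |n| = 15; distance = 105/15 = 7.

7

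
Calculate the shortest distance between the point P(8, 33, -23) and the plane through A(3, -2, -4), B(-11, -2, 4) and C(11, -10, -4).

AB = (-14, 0, 8) and AC = (8, -8, 0), so a normal is n = AB × AC = (64, 64, 112).
d = |64·8 + 64·33 + 112·(-23) − (-384)| / √(4096 + 4096 + 12544) = |432| / 144 = 3.

3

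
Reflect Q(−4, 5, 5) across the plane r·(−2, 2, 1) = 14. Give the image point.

With n = (−2, 2, 1), the signed offset is (n·Q − 14)/|n|² = 9/9 = 1.
Q' = Q − 2t·n = (−4, 5, 5) − 2·(−2, 2, 1) = (0, 1, 3).

(0, 1, 3)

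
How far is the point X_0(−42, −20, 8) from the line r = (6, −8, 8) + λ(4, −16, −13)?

Direction vector d = (4, −16, −13).
AP = (−48, −12, 0); AP·d = 0, |AP|² = 2448, |d|² = 441.
distance² = |AP|² − (AP·d)²/|d|² = 2448 − 0/441 = 2448, so the distance is 12√17.

12√17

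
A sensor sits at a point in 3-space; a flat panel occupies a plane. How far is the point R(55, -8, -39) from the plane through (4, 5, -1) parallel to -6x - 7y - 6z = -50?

13/11

Parallel planes share the normal n = (-6, -7, -6); since (4, 5, -1) lies on the plane, its equation is -6x - 7y - 6z = -53.
Then n·(55, -8, -39) - (-53) = 13.
|n| = √(36 + 49 + 36) = 11, so the distance is |13|/11 = 13/11.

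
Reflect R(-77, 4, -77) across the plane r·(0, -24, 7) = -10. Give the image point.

(-77, -44, -63)

With n = (0, -24, 7), the signed offset is (n·R − (-10))/|n|² = -625/625 = -1.
R' = R − 2t·n = (-77, 4, -77) − (-2)·(0, -24, 7) = (-77, -44, -63).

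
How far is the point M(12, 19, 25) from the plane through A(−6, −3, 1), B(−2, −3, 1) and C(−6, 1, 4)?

6

AB = (4, 0, 0) and AC = (0, 4, 3), so a normal is n = AB × AC = (0, −12, 16).
Then n·(12, 19, 25) − 52 = 120.
|n| = √(0 + 144 + 256) = 20, so the distance is |120|/20 = 6.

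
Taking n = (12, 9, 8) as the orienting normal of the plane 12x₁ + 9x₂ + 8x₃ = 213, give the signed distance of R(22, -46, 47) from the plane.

n·R − 213 = 13.
|n| = 17, so the signed distance is 13/17.

13/17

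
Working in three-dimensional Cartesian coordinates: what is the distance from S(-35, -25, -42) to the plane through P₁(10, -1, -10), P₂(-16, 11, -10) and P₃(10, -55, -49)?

6/23

P₁P₂ = (-26, 12, 0) and P₁P₃ = (0, -54, -39), so a normal is n = P₁P₂ × P₁P₃ = (-468, -1014, 1404).
Then n·(-35, -25, -42) - (-17706) = 468.
|n| = √(219024 + 1028196 + 1971216) = 1794, so the distance is |468|/1794 = 6/23.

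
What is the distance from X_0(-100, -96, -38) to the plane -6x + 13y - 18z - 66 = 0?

d = |(-6)·(-100) + 13·(-96) + (-18)·(-38) − 66| / √(36 + 169 + 324) = |-30| / 23 = 30/23.

30/23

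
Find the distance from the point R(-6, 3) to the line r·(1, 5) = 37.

The normal to the line is n = (1, 5) with |n| = √26.
|n·R − 37| = |9 − 37| = 28, so the distance is 28/√26 = 14√26/13.

14√26/13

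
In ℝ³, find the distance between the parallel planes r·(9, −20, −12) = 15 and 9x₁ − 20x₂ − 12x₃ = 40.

With common normal n = (9, −20, −12) (|n| = 25), the distance is |15 − 40|/|n| = 25/25 = 1.

1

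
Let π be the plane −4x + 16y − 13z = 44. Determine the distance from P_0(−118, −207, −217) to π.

Normal vector n = (−4, 16, −13), and n·(−118, −207, −217) − 44 = −63.
|n| = √(16 + 256 + 169) = 21, so the distance is |-63|/21 = 3.

3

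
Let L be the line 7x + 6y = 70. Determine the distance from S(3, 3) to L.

31/√85

d = |7·3 + 6·3 − 70| / √(49 + 36) = |-31|/√85 = 31/√85.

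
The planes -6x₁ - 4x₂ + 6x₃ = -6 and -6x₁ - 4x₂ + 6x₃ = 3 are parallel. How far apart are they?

With common normal n = (-6, -4, 6) (|n| = 2√22), the distance is |(-6) − 3|/|n| = 9/(2√22).

9√22/44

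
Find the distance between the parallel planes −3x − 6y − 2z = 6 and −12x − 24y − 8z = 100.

Divide the second equation by 4 to match normals: −3x − 6y − 2z = 25.
With common normal n = (−3, −6, −2) (|n| = 7), the distance is |6 − 25|/|n| = 19/7.

19/7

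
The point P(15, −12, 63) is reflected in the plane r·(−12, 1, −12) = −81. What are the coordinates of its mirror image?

(-57, -6, -9)

With n = (−12, 1, −12), the signed offset is (n·P − (-81))/|n|² = -867/289 = -3.
P' = P − 2t·n = (15, −12, 63) − (-6)·(−12, 1, −12) = (−57, −6, −9).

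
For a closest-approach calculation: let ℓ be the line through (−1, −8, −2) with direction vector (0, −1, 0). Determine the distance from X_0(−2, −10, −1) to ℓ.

Direction vector d = (0, −1, 0).
AP = (−1, −2, 1); AP·d = 2, |AP|² = 6, |d|² = 1.
distance² = |AP|² − (AP·d)²/|d|² = 6 − 4/1 = 2, so the distance is √2.

√2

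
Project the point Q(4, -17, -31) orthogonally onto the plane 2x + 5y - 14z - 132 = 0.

The perpendicular from Q has direction n = (2, 5, -14): r = (4, -17, -31) + μ(2, 5, -14).
Substitute into the plane: n·(Q + μn) = 132 gives 357 + 225μ = 132, so μ = -1.
Foot = (4, -17, -31) + (-1)·(2, 5, -14) = (2, -22, -17).

(2, -22, -17)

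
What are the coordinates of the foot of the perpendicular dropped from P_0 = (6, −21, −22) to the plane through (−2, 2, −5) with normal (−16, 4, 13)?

n = (−16, 4, 13), |n|² = 441, and n·P_0 − (-25) = -441.
t = -441/441 = -1, so the foot is P_0 − t·n = (6, −21, −22) − (-1)·(−16, 4, 13) = (−10, −17, −9).

(-10, -17, -9)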